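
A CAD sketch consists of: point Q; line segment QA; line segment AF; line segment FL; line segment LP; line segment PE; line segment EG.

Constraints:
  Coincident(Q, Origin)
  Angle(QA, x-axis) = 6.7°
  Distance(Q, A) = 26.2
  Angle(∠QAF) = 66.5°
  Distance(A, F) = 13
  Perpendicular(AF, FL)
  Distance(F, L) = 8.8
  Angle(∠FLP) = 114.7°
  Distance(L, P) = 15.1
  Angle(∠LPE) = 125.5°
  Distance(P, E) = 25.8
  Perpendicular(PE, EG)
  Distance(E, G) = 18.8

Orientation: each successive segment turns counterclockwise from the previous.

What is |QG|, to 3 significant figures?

45.1

Q is at the origin; QA runs at 6.7° with length 26.2, so A = (26.0, 3.06). ∠QAF = 66.5° gives AF at 120° from the x-axis; with |AF| = 13.0, F = (19.5, 14.3). AF is perpendicular to FL, so FL runs at -150°; with |FL| = 8.8, L = (11.9, 9.87). ∠FLP = 114.7° gives LP at -84.5° from the x-axis; with |LP| = 15.1, P = (13.3, -5.16). ∠LPE = 125.5° gives PE at -30.0° from the x-axis; with |PE| = 25.8, E = (35.7, -18.1). PE is perpendicular to EG, so EG runs at 60.0°; with |EG| = 18.8, G = (45.1, -1.78). Then |QG| = |G − Q| = 45.1.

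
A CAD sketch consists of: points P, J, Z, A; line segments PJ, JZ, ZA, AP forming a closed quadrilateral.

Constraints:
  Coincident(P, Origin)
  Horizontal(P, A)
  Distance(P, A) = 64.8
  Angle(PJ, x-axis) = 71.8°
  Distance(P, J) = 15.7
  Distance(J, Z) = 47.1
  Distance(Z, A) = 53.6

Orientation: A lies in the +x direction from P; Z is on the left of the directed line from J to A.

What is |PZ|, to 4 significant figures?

61.34

P is at the origin; PA is horizontal with |PA| = 64.8 and A in +x, so A = (64.8, 0). PJ runs at 71.8° with |PJ| = 15.7, so J = (4.904, 14.91). Z is determined by |JZ| = 47.1 and |ZA| = 53.6 together: it lies at the intersection of circle(J, 47.1) and circle(A, 53.6). With |JA| = 61.73, the foot of the radical line on JA is 25.56 from J and the perpendicular offset is √(47.1² − 25.56²) = 39.56. Taking the left-of-JA solution: Z = (39.27, 47.13).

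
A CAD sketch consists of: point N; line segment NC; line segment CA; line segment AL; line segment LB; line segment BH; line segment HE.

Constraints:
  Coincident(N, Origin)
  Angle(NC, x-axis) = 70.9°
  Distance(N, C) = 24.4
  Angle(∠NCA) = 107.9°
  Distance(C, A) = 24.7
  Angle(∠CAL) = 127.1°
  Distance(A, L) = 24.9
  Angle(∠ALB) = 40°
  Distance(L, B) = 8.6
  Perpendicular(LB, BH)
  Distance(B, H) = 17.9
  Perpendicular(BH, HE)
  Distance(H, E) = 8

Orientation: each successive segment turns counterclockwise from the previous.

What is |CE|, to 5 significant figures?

43.191

N is at the origin; NC runs at 70.9° with length 24.4, so C = (7.9841, 23.057). ∠NCA = 107.9° gives CA at 143.00° from the x-axis; with |CA| = 24.7, A = (-11.742, 37.922). ∠CAL = 127.1° gives AL at -164.10° from the x-axis; with |AL| = 24.9, L = (-35.690, 31.100). ∠ALB = 40.0° gives LB at -24.100° from the x-axis; with |LB| = 8.6, B = (-27.839, 27.588). LB ⟂ BH, so BH runs at 65.900°; with |BH| = 17.9, H = (-20.530, 43.928). BH ⟂ HE, so HE runs at 155.90°; with |HE| = 8.0, E = (-27.833, 47.195). Then |CE| = |E − C| = 43.191.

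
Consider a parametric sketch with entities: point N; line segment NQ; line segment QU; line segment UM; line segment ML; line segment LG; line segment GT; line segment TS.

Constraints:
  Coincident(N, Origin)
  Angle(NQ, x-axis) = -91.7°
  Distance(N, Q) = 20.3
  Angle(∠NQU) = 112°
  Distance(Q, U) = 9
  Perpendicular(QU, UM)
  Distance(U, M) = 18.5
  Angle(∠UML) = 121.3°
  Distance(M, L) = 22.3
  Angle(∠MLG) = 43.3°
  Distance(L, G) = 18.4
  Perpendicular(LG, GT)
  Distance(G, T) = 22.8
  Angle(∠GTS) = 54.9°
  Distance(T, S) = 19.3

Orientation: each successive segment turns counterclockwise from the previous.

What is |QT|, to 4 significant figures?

24.93

∠MLG = 43.3° gives LG at -98.30° from the x-axis; with |LG| = 18.4, G = (-0.3721, -6.909). The perpendicularity gives GT at right angles to LG, so GT runs at -8.300°; with |GT| = 22.8, T = (22.19, -10.20). Then |QT| = |T − Q| = 24.93.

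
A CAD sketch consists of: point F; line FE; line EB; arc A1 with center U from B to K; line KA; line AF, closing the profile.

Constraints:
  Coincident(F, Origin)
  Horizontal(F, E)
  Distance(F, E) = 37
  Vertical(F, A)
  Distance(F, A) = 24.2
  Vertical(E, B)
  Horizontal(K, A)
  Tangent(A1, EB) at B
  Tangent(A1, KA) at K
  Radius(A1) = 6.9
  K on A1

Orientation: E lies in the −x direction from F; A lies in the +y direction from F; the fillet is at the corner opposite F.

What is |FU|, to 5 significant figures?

34.717

F is at the origin; F and E share the same y with |FE| = 37.0 and E on the −x side, so E = (-37.000, 0.0000). F and A share the same x with |FA| = 24.2 and A on the +y side, so A = (0.0000, 24.200). The virtual corner opposite F is at (-37.000, 24.200). Tangency of A1 to EB means the radius UB is perpendicular to EB and tangency of A1 to KA means the radius UK is perpendicular to KA, with radius 6.9, so the center U sits 6.9 in from both sides at U = (-30.100, 17.300). Then |FU| = |U − F| = 34.717.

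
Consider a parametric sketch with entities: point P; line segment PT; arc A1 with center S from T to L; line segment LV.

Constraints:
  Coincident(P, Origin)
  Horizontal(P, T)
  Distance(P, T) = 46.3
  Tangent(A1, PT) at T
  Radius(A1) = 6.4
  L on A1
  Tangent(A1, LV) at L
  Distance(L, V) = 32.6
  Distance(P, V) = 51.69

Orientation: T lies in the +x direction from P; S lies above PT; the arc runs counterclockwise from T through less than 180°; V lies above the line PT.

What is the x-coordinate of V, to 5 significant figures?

35.309

P is at the origin; PT is horizontal with |PT| = 46.3 and T on the +x side, so T = (46.300, 0.0000). The tangent condition forces ST to be normal to PT, so S = T + (0, 6.4) = (46.300, 6.4000). Since SL ⟂ LV (tangency), |SV| = √(6.4² + 32.6²) = 33.222 regardless of where L sits on A1. So V lies on both circle(P, 51.69) and circle(S, 33.222); the above-PT intersection is V = (35.309, 37.751). L is the foot of the tangent from V: L = (51.819, 9.6412).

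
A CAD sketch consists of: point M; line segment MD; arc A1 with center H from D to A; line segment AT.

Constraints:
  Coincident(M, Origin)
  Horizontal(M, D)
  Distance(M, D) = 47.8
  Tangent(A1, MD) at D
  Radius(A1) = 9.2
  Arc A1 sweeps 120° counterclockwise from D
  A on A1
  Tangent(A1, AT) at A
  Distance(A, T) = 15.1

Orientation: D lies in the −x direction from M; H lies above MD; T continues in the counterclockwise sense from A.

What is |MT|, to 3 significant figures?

54.5

On A1, D sits at bearing -90° from H; a 120° counterclockwise sweep puts A at bearing 30°, so A = H + 9.2·(cos 30°, sin 30°) = (-39.8, 13.8). Since A1 is tangent to AT there, HA ⟂ AT, so AT runs along (−sin 30°, cos 30°); with |AT| = 15.1, T = (-47.4, 26.9). Then |MT| = |T − M| = 54.5.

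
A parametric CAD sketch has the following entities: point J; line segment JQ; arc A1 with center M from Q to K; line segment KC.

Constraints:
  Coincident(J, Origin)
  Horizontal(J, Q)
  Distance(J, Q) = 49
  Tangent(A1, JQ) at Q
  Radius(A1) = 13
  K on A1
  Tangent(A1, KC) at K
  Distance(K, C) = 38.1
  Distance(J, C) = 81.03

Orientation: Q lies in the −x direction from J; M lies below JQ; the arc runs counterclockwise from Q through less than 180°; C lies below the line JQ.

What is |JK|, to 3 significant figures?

63.3

Checks: J = (0.00, 0.00) ✓; |MK| = 13.00 ✓; ∠(MK, KC) = 90.00° ✓; |KC| = 38.10 ✓; |JC| = 81.03 ✓.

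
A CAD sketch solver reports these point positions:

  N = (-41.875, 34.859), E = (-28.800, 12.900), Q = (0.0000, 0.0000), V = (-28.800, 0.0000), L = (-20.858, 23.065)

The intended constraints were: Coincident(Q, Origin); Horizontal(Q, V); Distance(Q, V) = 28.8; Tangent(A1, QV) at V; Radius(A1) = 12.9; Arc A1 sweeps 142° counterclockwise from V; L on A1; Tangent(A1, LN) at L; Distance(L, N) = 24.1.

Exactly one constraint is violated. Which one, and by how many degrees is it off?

Tangent(A1, LN) at L — off by 8.70°.

Q = (0.00, 0.00) ✓; Q.y = 0.00, V.y = 0.00 ✓; |QV| = 28.80 ✓; ∠(EV, VQ) = 90.00° ✓; |EV| = 12.90 ✓; bearing(E→L) − bearing(E→V) = 142.0° ✓; |EL| = 12.90 ✓; ∠(EL, LN) = 81.30° ✗; |LN| = 24.10 ✓.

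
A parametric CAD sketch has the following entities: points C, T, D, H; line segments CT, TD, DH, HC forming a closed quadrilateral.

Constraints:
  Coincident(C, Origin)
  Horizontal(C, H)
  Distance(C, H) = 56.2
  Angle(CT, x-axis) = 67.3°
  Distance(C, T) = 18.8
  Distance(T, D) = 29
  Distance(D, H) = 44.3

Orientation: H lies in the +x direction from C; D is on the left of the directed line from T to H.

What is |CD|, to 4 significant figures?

46.41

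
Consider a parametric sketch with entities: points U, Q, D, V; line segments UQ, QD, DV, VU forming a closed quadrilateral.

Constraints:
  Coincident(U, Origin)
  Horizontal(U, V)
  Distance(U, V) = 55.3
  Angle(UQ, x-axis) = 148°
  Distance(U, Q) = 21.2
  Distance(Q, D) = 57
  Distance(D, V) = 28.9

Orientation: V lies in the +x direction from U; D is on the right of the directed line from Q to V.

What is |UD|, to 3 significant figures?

35.8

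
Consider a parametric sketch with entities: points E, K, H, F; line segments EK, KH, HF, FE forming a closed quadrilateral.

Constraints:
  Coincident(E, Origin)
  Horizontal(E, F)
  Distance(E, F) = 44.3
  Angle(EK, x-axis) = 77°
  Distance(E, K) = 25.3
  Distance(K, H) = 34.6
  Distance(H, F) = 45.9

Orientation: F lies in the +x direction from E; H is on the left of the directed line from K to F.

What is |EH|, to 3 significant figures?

56.1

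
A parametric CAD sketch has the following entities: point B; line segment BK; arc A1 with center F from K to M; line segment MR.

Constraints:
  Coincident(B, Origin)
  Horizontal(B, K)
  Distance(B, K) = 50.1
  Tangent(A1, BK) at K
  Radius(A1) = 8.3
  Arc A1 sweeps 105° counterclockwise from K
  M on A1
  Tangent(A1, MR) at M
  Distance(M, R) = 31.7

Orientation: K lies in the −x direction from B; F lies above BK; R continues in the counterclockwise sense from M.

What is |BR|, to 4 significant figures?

64.93

On A1, K sits at bearing -90° from F; a 105° counterclockwise sweep puts M at bearing 15°, so M = F + 8.3·(cos 15°, sin 15°) = (-42.08, 10.45). A1 meets MR tangentially, so FM is at right angles to MR, so MR runs along (−sin 15°, cos 15°); with |MR| = 31.7, R = (-50.29, 41.07). Then |BR| = |R − B| = 64.93.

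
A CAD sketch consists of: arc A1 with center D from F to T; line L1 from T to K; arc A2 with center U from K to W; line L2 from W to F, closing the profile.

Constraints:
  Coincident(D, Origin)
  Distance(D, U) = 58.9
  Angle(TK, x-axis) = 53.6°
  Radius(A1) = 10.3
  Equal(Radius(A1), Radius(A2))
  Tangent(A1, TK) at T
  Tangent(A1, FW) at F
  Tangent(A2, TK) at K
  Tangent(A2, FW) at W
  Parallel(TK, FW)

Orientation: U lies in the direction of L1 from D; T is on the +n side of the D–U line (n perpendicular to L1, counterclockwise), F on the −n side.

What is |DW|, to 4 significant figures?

59.79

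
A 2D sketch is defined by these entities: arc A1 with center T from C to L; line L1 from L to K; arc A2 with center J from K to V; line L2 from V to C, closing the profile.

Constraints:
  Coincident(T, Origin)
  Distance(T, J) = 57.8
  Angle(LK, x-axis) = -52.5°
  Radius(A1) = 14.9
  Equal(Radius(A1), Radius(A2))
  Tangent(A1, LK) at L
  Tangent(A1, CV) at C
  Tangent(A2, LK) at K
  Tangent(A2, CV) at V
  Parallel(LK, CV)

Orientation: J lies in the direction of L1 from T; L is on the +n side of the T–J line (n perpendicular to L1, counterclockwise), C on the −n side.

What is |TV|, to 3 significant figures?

59.7

Tangency of A1 to both parallel lines with radius 14.9 puts L and C at T ± 14.9·n: L = (11.8, 9.07), C = (-11.8, -9.07). Equal radii place K and V the same way about J: K = J + 14.9·n = (47.0, -36.8), V = J − 14.9·n = (23.4, -54.9). Then |TV| = |V − T| = 59.7.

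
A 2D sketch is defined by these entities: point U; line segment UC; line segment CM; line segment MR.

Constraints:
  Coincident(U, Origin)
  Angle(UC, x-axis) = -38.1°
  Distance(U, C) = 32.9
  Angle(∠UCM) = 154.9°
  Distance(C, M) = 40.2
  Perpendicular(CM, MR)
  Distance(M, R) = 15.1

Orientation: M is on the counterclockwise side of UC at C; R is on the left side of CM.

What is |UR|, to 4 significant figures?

70.00

∠UCM = 154.9°, so CM runs at -38.1° + (180° − 154.9°) = -13.00° from the x-axis; with |CM| = 40.2, M = C + 40.2·(cos -13.00°, sin -13.00°) = (65.06, -29.34). CM is perpendicular to MR; with |MR| = 15.1 on the left of CM, R = M + 15.1·(0.2250, 0.9744) = (68.46, -14.63). Then |UR| = |R − U| = 70.00.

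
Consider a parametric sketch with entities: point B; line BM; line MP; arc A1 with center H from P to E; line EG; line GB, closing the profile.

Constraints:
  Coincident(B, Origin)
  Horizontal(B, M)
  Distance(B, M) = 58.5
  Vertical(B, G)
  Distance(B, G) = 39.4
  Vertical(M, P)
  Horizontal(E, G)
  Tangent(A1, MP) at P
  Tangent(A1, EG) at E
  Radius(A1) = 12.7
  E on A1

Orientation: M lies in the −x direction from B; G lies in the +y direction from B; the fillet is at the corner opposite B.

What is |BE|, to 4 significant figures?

60.42

B is at the origin; B and M share the same y with |BM| = 58.5 and M on the −x side, so M = (-58.50, 0.000). BG is vertical with |BG| = 39.4 and G on the +y side, so G = (0.000, 39.40). The virtual corner opposite B is at (-58.50, 39.40). Tangency of A1 to MP means the radius HP is perpendicular to MP and the tangent condition forces HE to be normal to EG, with radius 12.7, so the center H sits 12.7 in from both sides at H = (-45.80, 26.70). That places the tangent points at P = (-58.50, 26.70) on MP and E = (-45.80, 39.40) on EG. Then |BE| = |E − B| = 60.42.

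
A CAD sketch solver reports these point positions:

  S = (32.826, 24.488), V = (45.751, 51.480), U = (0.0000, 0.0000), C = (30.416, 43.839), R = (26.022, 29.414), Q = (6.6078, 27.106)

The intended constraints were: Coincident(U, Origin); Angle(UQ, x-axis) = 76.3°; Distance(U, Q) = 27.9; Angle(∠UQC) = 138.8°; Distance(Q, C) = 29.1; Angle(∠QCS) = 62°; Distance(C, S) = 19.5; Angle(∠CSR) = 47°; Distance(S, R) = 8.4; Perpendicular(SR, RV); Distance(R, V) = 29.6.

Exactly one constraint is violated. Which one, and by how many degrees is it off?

Perpendicular(SR, RV) — off by 5.90°.

U = (0.00, 0.00) ✓; UQ at 76.30° ✓; |UQ| = 27.90 ✓; ∠UQC = 138.8° ✓; |QC| = 29.10 ✓; ∠QCS = 62.00° ✓; |CS| = 19.50 ✓; ∠CSR = 47.00° ✓; |SR| = 8.400 ✓; ∠(SR, RV) = 95.90° ✗; |RV| = 29.60 ✓.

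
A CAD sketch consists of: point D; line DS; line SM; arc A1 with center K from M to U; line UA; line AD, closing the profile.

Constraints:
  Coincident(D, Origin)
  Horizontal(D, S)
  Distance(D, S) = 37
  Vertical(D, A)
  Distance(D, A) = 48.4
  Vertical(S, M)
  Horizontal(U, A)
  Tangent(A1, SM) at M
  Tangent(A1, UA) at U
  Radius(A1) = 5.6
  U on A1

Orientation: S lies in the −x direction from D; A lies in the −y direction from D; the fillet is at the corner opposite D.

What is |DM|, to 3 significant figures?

56.6

D is at the origin; D and S share the same y with |DS| = 37.0 and S on the −x side, so S = (-37.0, 0.00). DA is vertical with |DA| = 48.4 and A on the −y side, so A = (0.00, -48.4). The virtual corner opposite D is at (-37.0, -48.4). Since A1 is tangent to SM there, KM ⟂ SM and since A1 is tangent to UA there, KU ⟂ UA, with radius 5.6, so the center K sits 5.6 in from both sides at K = (-31.4, -42.8). That places the tangent points at M = (-37.0, -42.8) on SM and U = (-31.4, -48.4) on UA. Then |DM| = |M − D| = 56.6.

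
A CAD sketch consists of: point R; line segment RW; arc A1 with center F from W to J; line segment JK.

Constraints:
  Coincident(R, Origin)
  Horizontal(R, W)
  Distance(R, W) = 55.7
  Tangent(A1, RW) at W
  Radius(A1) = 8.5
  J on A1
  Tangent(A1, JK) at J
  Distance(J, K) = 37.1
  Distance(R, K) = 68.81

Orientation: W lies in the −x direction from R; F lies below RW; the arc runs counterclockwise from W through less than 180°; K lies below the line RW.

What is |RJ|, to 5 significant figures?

64.699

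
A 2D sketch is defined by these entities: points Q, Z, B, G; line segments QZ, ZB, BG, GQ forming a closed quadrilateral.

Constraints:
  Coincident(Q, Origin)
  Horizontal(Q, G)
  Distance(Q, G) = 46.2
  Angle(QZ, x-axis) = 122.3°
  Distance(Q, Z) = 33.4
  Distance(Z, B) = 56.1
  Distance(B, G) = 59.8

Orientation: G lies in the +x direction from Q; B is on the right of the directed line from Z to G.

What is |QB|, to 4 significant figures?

27.81

Q is at the origin; Q and G share the same y with |QG| = 46.2 and G in +x, so G = (46.2, 0). QZ runs at 122.3° with |QZ| = 33.4, so Z = (-17.85, 28.23). B is determined by |ZB| = 56.1 and |BG| = 59.8 together: it lies at the intersection of circle(Z, 56.1) and circle(G, 59.8). With |ZG| = 69.99, the foot of the radical line on ZG is 31.93 from Z and the perpendicular offset is √(56.1² − 31.93²) = 46.12. Taking the right-of-ZG solution: B = (-7.231, -26.85).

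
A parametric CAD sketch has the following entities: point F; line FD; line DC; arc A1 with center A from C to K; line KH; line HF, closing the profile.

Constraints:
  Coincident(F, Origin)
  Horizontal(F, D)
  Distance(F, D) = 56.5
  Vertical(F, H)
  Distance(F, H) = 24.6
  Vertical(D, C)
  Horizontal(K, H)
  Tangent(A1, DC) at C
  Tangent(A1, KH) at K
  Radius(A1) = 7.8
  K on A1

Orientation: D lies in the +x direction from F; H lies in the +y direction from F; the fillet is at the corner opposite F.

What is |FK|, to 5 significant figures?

54.561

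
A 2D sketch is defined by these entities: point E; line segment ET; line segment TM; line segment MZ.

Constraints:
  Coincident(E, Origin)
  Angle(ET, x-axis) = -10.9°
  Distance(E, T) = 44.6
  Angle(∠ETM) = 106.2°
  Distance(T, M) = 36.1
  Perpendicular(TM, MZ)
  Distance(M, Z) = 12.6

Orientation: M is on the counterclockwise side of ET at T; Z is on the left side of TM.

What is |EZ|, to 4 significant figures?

57.19

∠ETM = 106.2°, so TM runs at -10.9° + (180° − 106.2°) = 62.90° from the x-axis; with |TM| = 36.1, M = T + 36.1·(cos 62.90°, sin 62.90°) = (60.24, 23.70). TM is perpendicular to MZ; with |MZ| = 12.6 on the left of TM, Z = M + 12.6·(-0.8902, 0.4555) = (49.02, 29.44). Then |EZ| = |Z − E| = 57.19.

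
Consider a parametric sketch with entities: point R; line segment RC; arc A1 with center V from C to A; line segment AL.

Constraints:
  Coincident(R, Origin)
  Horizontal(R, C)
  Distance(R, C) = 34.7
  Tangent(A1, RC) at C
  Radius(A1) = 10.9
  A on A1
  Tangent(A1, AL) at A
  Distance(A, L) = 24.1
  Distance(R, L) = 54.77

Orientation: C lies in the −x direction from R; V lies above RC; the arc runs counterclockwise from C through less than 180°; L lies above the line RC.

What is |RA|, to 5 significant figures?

31.390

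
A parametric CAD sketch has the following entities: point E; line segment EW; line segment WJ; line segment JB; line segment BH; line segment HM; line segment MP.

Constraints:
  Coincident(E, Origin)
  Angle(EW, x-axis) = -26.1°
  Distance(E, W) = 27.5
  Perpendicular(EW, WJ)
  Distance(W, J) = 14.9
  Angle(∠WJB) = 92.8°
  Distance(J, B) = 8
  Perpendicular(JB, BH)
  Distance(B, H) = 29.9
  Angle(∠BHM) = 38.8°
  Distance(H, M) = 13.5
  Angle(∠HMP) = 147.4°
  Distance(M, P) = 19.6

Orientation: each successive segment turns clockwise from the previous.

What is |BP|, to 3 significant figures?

10.6

E is at the origin; EW runs at -26.1° with length 27.5, so W = (24.7, -12.1). The perpendicularity gives WJ at right angles to EW, so WJ runs at -116°; with |WJ| = 14.9, J = (18.1, -25.5). ∠WJB = 92.8° gives JB at 157° from the x-axis; with |JB| = 8.0, B = (10.8, -22.3). JB is perpendicular to BH, so BH runs at 66.7°; with |BH| = 29.9, H = (22.6, 5.15). ∠BHM = 38.8° gives HM at -74.5° from the x-axis; with |HM| = 13.5, M = (26.2, -7.86). ∠HMP = 147.4° gives MP at -107° from the x-axis; with |MP| = 19.6, P = (20.5, -26.6). Then |BP| = |P − B| = 10.6.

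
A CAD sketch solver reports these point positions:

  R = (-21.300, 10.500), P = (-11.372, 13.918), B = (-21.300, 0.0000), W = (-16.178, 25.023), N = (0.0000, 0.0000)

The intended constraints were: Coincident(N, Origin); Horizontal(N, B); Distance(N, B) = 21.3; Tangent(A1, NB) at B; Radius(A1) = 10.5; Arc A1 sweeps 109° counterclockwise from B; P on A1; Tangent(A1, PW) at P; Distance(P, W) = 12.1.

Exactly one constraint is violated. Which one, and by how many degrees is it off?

Tangent(A1, PW) at P — off by 4.40°.

N = (0.00, 0.00) ✓; N.y = 0.00, B.y = 0.00 ✓; |NB| = 21.30 ✓; ∠(RB, BN) = 90.00° ✓; |RB| = 10.50 ✓; bearing(R→P) − bearing(R→B) = 109.0° ✓; |RP| = 10.50 ✓; ∠(RP, PW) = 85.60° ✗; |PW| = 12.10 ✓.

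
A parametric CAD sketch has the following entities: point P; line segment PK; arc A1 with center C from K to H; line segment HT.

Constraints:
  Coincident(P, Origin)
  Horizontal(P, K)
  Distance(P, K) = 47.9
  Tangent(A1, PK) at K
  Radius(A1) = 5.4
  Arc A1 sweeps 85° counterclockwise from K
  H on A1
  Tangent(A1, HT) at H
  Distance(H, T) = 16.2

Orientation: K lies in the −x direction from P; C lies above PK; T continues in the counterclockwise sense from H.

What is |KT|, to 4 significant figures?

22.14

On A1, K sits at bearing -90° from C; an 85° counterclockwise sweep puts H at bearing -5°, so H = C + 5.4·(cos -5°, sin -5°) = (-42.52, 4.929). Tangency of A1 to HT means the radius CH is perpendicular to HT, so HT runs along (−sin -5°, cos -5°); with |HT| = 16.2, T = (-41.11, 21.07). Then |KT| = |T − K| = 22.14.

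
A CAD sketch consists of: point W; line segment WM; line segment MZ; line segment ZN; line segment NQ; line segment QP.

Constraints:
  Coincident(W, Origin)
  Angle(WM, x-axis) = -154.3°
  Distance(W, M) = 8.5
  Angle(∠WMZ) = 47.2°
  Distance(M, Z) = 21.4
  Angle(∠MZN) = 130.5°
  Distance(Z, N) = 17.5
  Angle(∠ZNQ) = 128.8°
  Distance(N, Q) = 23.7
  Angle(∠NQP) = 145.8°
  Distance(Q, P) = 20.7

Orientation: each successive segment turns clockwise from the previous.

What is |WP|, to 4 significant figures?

45.72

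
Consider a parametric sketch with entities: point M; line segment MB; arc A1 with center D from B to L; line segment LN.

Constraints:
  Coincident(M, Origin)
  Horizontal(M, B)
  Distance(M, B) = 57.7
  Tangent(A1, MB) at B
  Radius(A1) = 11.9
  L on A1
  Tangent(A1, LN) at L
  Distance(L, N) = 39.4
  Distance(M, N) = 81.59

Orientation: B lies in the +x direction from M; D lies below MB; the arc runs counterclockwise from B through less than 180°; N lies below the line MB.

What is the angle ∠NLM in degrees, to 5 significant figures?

132.58°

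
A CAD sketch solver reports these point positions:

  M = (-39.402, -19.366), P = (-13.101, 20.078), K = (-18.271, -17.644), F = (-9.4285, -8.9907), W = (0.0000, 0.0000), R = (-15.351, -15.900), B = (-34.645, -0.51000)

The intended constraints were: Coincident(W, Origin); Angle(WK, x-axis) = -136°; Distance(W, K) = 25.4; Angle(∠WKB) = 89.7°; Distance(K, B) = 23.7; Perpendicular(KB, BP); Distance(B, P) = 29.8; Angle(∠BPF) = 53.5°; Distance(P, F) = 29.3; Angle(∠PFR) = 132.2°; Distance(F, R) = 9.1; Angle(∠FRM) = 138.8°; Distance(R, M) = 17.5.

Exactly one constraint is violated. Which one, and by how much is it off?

Distance(R, M) = 17.5 — off by 6.80.

W = (0.00, 0.00) ✓; WK at -136.0° ✓; |WK| = 25.40 ✓; ∠WKB = 89.70° ✓; |KB| = 23.70 ✓; ∠(KB, BP) = 90.00° ✓; |BP| = 29.80 ✓; ∠BPF = 53.50° ✓; |PF| = 29.30 ✓; ∠PFR = 132.2° ✓; |FR| = 9.100 ✓; ∠FRM = 138.8° ✓; |RM| = 24.30 ✗.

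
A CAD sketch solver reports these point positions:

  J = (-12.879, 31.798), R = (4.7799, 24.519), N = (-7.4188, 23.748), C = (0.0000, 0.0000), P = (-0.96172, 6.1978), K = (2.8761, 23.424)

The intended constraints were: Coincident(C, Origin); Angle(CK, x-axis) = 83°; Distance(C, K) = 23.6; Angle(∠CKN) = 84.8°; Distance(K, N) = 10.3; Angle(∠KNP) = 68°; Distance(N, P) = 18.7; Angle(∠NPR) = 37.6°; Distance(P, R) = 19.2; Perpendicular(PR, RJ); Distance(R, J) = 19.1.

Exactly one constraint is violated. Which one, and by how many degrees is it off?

Perpendicular(PR, RJ) — off by 5.00°.

C = (0.00, 0.00) ✓; CK at 83.00° ✓; |CK| = 23.60 ✓; ∠CKN = 84.80° ✓; |KN| = 10.30 ✓; ∠KNP = 68.00° ✓; |NP| = 18.70 ✓; ∠NPR = 37.60° ✓; |PR| = 19.20 ✓; ∠(PR, RJ) = 85.00° ✗; |RJ| = 19.10 ✓.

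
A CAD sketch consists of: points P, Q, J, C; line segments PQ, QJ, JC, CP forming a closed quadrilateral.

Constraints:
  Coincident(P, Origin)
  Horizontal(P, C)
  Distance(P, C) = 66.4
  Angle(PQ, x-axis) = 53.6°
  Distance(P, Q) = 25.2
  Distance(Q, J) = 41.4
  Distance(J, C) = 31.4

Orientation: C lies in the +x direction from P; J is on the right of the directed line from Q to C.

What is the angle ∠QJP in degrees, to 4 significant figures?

35.73°

Checks: |QJ| = 41.40 ✓; |JC| = 31.40 ✓.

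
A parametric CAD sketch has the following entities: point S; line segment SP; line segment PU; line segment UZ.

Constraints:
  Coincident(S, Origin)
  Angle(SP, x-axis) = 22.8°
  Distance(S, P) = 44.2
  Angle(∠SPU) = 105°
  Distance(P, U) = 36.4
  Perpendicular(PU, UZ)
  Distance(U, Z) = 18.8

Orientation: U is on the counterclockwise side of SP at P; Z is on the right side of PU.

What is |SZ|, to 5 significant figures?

77.911

S is at the origin; SP runs at 22.8° with length 44.2, so P = 44.2·(cos 22.8°, sin 22.8°) = (40.746, 17.128). ∠SPU = 105.0°, so PU runs at 22.8° + (180° − 105.0°) = 97.800° from the x-axis; with |PU| = 36.4, U = P + 36.4·(cos 97.800°, sin 97.800°) = (35.806, 53.191). The perpendicularity gives UZ at right angles to PU; with |UZ| = 18.8 on the right of PU, Z = U + 18.8·(0.99075, 0.13572) = (54.432, 55.743). Then |SZ| = |Z − S| = 77.911.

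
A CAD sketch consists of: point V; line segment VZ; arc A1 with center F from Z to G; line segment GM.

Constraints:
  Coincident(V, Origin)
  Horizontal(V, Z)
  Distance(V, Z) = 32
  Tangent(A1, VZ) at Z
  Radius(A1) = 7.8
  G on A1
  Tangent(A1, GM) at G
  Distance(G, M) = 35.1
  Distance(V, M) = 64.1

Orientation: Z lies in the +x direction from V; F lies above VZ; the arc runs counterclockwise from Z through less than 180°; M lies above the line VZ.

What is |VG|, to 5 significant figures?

39.617

V is at the origin; V and Z share the same y with |VZ| = 32.0 and Z on the +x side, so Z = (32.000, 0.0000). Since A1 is tangent to VZ there, FZ ⟂ VZ, so F = Z + (0, 7.8) = (32.000, 7.8000). Since FG ⟂ GM (tangency), |FM| = √(7.8² + 35.1²) = 35.956 regardless of where G sits on A1. So M lies on both circle(V, 64.1) and circle(F, 35.956); the above-VZ intersection is M = (51.720, 37.866). G is the foot of the tangent from M: G = (39.295, 5.0388).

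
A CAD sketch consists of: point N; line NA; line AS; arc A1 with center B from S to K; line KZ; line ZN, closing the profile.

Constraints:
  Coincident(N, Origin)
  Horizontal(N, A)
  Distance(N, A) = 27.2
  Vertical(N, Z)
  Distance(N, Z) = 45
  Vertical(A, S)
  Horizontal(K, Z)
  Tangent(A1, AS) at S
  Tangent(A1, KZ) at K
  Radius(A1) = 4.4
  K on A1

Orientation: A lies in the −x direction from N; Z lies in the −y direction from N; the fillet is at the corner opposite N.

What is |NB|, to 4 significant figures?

46.56

N is at the origin; N and A share the same y with |NA| = 27.2 and A on the −x side, so A = (-27.20, 0.000). NZ is vertical with |NZ| = 45.0 and Z on the −y side, so Z = (0.000, -45.00). The virtual corner opposite N is at (-27.20, -45.00). A1 meets AS tangentially, so BS is at right angles to AS and A1 meets KZ tangentially, so BK is at right angles to KZ, with radius 4.4, so the center B sits 4.4 in from both sides at B = (-22.80, -40.60). Then |NB| = |B − N| = 46.56.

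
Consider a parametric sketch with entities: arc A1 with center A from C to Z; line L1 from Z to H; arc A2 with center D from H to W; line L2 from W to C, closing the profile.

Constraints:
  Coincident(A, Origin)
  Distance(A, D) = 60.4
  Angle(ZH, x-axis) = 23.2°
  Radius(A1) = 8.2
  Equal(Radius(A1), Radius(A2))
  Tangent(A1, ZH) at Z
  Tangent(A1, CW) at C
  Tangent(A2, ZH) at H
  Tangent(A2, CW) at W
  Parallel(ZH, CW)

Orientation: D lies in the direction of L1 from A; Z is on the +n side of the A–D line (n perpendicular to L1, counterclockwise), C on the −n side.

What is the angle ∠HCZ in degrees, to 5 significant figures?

74.809°

Tangency of A1 to both parallel lines with radius 8.2 puts Z and C at A ± 8.2·n: Z = (-3.2303, 7.5369), C = (3.2303, -7.5369). Equal radii place H and W the same way about D: H = D + 8.2·n = (52.285, 31.331), W = D − 8.2·n = (58.746, 16.257). Then cos ∠HCZ = CH·CZ / (|CH||CZ|), giving 74.809°.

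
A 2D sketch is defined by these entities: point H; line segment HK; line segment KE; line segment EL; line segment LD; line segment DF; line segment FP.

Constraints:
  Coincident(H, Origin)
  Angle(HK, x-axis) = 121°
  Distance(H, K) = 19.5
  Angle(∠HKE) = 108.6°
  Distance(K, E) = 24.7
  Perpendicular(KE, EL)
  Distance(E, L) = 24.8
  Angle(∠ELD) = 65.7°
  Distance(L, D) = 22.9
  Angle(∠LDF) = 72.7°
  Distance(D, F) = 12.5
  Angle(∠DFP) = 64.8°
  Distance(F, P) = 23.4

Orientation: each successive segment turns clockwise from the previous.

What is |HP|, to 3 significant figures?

29.0

H is at the origin; HK runs at 121.0° with length 19.5, so K = (-10.0, 16.7). ∠HKE = 108.6° gives KE at 49.6° from the x-axis; with |KE| = 24.7, E = (5.97, 35.5). KE ⟂ EL, so EL runs at -40.4°; with |EL| = 24.8, L = (24.9, 19.5). ∠ELD = 65.7° gives LD at -155° from the x-axis; with |LD| = 22.9, D = (4.15, 9.66). ∠LDF = 72.7° gives DF at 98.0° from the x-axis; with |DF| = 12.5, F = (2.41, 22.0). ∠DFP = 64.8° gives FP at -17.2° from the x-axis; with |FP| = 23.4, P = (24.8, 15.1). Then |HP| = |P − H| = 29.0.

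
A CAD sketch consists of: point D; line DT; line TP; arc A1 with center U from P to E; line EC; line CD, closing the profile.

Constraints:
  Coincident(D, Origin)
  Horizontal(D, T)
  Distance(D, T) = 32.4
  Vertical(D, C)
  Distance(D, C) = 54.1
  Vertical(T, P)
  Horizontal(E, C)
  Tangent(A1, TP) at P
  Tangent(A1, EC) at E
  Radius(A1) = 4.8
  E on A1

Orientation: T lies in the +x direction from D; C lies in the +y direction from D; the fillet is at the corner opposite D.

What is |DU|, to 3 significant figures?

56.5

DC is vertical with |DC| = 54.1 and C on the +y side, so C = (0.00, 54.1). The virtual corner opposite D is at (32.4, 54.1). Tangency of A1 to TP means the radius UP is perpendicular to TP and tangency of A1 to EC means the radius UE is perpendicular to EC, with radius 4.8, so the center U sits 4.8 in from both sides at U = (27.6, 49.3). Then |DU| = |U − D| = 56.5.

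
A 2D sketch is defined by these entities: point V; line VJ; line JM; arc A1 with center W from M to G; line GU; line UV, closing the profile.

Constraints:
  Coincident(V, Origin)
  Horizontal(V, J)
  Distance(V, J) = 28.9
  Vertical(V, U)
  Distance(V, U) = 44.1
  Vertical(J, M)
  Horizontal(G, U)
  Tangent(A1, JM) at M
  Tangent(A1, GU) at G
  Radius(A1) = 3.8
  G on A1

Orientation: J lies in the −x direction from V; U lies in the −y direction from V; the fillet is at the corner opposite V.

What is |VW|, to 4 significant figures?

47.48

V is at the origin; VJ is horizontal with |VJ| = 28.9 and J on the −x side, so J = (-28.90, 0.000). VU is vertical with |VU| = 44.1 and U on the −y side, so U = (0.000, -44.10). The virtual corner opposite V is at (-28.90, -44.10). Since A1 is tangent to JM there, WM ⟂ JM and tangency of A1 to GU means the radius WG is perpendicular to GU, with radius 3.8, so the center W sits 3.8 in from both sides at W = (-25.10, -40.30). Then |VW| = |W − V| = 47.48.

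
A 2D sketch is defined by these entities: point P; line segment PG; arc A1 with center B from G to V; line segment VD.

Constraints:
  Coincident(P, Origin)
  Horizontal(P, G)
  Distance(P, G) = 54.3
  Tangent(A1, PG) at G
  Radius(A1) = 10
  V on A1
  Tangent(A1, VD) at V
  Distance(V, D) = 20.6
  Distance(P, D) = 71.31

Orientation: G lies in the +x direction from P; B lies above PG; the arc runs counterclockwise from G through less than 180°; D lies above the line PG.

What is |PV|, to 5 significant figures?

65.062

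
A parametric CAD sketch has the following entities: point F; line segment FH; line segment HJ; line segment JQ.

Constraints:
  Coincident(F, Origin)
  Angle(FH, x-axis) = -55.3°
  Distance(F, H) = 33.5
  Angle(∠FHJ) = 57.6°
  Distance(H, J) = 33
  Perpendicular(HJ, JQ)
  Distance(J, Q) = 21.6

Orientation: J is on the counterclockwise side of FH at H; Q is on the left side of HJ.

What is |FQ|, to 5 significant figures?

16.468

∠FHJ = 57.6°, so HJ runs at -55.3° + (180° − 57.6°) = 67.100° from the x-axis; with |HJ| = 33.0, J = H + 33.0·(cos 67.100°, sin 67.100°) = (31.912, 2.8573). The perpendicularity gives JQ at right angles to HJ; with |JQ| = 21.6 on the left of HJ, Q = J + 21.6·(-0.92119, 0.38912) = (12.014, 11.262). Then |FQ| = |Q − F| = 16.468.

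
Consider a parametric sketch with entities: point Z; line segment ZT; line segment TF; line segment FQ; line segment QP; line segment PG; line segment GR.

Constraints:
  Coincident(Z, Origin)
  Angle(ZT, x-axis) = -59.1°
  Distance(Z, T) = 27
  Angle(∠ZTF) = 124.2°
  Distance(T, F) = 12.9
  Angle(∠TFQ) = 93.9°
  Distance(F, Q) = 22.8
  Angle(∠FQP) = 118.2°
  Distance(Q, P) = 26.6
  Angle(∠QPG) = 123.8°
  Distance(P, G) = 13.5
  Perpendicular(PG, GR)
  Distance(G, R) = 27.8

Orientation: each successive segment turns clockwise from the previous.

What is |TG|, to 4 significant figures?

37.42

∠FQP = 118.2° gives QP at 97.20° from the x-axis; with |QP| = 26.6, P = (-16.19, -0.3076). ∠QPG = 123.8° gives PG at 41.00° from the x-axis; with |PG| = 13.5, G = (-5.997, 8.549). Then |TG| = |G − T| = 37.42.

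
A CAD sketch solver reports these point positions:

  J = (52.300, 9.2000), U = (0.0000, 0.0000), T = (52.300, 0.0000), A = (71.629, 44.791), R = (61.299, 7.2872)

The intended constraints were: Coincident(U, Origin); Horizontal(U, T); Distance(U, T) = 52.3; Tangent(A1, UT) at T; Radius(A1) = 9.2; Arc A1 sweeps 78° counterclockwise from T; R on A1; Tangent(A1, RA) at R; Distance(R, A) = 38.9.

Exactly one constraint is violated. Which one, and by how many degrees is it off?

Tangent(A1, RA) at R — off by 3.40°.

U = (0.00, 0.00) ✓; U.y = 0.00, T.y = 0.00 ✓; |UT| = 52.30 ✓; ∠(JT, TU) = 90.00° ✓; |JT| = 9.200 ✓; bearing(J→R) − bearing(J→T) = 78.00° ✓; |JR| = 9.200 ✓; ∠(JR, RA) = 93.40° ✗; |RA| = 38.90 ✓.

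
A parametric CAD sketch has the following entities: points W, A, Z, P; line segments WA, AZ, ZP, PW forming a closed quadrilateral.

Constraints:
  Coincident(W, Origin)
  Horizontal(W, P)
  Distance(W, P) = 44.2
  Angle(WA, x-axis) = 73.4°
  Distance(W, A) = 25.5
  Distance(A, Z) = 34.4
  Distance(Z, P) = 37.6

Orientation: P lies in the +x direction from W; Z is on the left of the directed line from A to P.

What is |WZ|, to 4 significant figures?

54.09

W is at the origin; W and P share the same y with |WP| = 44.2 and P in +x, so P = (44.2, 0). WA runs at 73.4° with |WA| = 25.5, so A = (7.285, 24.44). Z is determined by |AZ| = 34.4 and |ZP| = 37.6 together: it lies at the intersection of circle(A, 34.4) and circle(P, 37.6). With |AP| = 44.27, the foot of the radical line on AP is 19.53 from A and the perpendicular offset is √(34.4² − 19.53²) = 28.32. Taking the left-of-AP solution: Z = (39.20, 37.27).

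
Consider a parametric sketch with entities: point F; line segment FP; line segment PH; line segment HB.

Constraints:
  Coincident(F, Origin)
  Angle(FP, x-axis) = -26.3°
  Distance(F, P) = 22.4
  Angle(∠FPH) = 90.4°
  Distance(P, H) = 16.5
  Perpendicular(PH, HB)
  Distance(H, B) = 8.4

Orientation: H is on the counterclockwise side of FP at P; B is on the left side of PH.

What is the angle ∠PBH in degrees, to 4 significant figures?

63.02°

∠FPH = 90.4°, so PH runs at -26.3° + (180° − 90.4°) = 63.30° from the x-axis; with |PH| = 16.5, H = P + 16.5·(cos 63.30°, sin 63.30°) = (27.50, 4.816). PH is perpendicular to HB; with |HB| = 8.4 on the left of PH, B = H + 8.4·(-0.8934, 0.4493) = (19.99, 8.590). Then cos ∠PBH = BP·BH / (|BP||BH|), giving 63.02°.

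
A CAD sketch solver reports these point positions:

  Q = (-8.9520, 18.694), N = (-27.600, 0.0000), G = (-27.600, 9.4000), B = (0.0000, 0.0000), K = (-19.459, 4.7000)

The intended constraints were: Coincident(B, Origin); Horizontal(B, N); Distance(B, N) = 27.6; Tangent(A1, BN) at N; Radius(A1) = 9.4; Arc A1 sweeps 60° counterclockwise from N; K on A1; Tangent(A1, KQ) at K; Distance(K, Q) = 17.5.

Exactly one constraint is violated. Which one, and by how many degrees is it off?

Tangent(A1, KQ) at K — off by 6.90°.

B = (0.00, 0.00) ✓; B.y = 0.00, N.y = 0.00 ✓; |BN| = 27.60 ✓; ∠(GN, NB) = 90.00° ✓; |GN| = 9.400 ✓; bearing(G→K) − bearing(G→N) = 60.00° ✓; |GK| = 9.400 ✓; ∠(GK, KQ) = 96.90° ✗; |KQ| = 17.50 ✓.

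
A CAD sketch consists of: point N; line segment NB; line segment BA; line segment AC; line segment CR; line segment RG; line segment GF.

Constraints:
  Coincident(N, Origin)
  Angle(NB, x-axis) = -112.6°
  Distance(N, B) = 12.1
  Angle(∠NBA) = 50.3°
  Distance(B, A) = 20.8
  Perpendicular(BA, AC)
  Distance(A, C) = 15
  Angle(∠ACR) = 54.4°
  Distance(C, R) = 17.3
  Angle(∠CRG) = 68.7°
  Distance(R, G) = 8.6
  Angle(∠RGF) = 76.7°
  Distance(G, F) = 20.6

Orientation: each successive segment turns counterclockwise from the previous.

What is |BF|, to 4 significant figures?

28.67

N is at the origin; NB runs at -112.6° with length 12.1, so B = (-4.650, -11.17). ∠NBA = 50.3° gives BA at 17.10° from the x-axis; with |BA| = 20.8, A = (15.23, -5.055). BA is perpendicular to AC, so AC runs at 107.1°; with |AC| = 15.0, C = (10.82, 9.282). ∠ACR = 54.4° gives CR at -127.3° from the x-axis; with |CR| = 17.3, R = (0.3363, -4.480). ∠CRG = 68.7° gives RG at -16.00° from the x-axis; with |RG| = 8.6, G = (8.603, -6.850). ∠RGF = 76.7° gives GF at 87.30° from the x-axis; with |GF| = 20.6, F = (9.574, 13.73). Then |BF| = |F − B| = 28.67.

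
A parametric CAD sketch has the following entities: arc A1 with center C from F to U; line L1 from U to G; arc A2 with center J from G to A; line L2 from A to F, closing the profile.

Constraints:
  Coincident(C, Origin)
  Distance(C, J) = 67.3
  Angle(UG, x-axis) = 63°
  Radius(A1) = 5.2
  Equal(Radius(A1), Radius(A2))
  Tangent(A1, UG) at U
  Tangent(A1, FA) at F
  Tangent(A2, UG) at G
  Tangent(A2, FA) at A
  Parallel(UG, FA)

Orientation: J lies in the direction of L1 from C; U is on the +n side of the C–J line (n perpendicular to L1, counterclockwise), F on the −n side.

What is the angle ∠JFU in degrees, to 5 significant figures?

85.582°

C is at the origin and J lies 67.3 along u from C, so J = 67.3·u = (30.554, 59.965). Tangency of A1 to both parallel lines with radius 5.2 puts U and F at C ± 5.2·n: U = (-4.6332, 2.3608), F = (4.6332, -2.3608). Then cos ∠JFU = FJ·FU / (|FJ||FU|), giving 85.582°.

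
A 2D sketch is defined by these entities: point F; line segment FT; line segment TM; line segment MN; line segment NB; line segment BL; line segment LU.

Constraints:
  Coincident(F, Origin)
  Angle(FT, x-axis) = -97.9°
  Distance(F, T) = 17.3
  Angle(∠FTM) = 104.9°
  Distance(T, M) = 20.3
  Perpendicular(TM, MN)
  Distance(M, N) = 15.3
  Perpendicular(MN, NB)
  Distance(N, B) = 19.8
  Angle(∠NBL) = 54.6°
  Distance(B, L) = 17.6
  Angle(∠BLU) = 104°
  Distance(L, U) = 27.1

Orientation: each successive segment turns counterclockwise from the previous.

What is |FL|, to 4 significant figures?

21.86

MN ⟂ NB, so NB runs at 157.2°; with |NB| = 19.8, B = (4.012, -3.225). ∠NBL = 54.6° gives BL at -77.40° from the x-axis; with |BL| = 17.6, L = (7.851, -20.40). Then |FL| = |L − F| = 21.86.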